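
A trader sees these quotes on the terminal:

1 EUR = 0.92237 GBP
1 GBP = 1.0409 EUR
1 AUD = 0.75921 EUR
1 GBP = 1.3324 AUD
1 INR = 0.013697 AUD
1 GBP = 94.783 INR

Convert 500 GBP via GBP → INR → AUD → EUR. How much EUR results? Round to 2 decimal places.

492.82

500 GBP × 94.783 = 47391.5 INR
47391.5 INR × 0.013697 = 649.1213755 AUD
649.1213755 AUD × 0.75921 = 492.819439493355 EUR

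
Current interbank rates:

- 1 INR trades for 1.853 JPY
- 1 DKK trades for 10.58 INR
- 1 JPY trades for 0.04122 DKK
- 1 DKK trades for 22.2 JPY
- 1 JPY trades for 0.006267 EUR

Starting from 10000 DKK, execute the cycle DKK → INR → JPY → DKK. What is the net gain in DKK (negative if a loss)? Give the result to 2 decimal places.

-1918.93

10000 DKK × 10.58 = 105800 INR
105800 INR × 1.853 = 196047.4 JPY
196047.4 JPY × 0.04122 = 8081.073828 DKK
Net change: 8081.073828 − 10000 = -1918.926172 DKK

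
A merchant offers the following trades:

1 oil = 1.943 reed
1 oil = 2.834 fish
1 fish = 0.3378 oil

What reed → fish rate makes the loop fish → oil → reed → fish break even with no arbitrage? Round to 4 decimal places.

Known legs of the cycle: 0.3378 × 1.943 = 0.6563454
For no arbitrage the full-cycle product must be 1, so the missing rate is 1 / 0.6563454 ≈ 1.523588.

1.5236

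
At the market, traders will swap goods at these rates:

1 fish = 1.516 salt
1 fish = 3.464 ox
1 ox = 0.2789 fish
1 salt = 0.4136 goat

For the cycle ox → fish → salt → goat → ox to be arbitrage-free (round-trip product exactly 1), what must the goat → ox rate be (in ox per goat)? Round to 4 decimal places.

5.7184

Known legs of the cycle: 0.2789 × 1.516 × 0.4136 = 0.17487520864
For no arbitrage the full-cycle product must be 1, so the missing rate is 1 / 0.17487520864 ≈ 5.718363.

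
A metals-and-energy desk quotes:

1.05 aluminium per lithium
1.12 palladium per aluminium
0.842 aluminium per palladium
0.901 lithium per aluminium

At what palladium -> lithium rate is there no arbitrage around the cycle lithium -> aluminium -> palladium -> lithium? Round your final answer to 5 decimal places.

0.85034

Known legs of the cycle: 1.05 × 1.12 = 1.176
For no arbitrage the full-cycle product must be 1, so the missing rate is 1 / 1.176 ≈ 0.8503401.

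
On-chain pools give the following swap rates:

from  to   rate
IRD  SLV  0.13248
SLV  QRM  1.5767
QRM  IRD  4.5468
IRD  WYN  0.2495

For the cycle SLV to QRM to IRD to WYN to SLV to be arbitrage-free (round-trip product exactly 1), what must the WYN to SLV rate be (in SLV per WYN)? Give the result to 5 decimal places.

0.55908

Known legs of the cycle: 1.5767 × 4.5468 × 0.2495 = 1.78865042022
For no arbitrage the full-cycle product must be 1, so the missing rate is 1 / 1.78865042022 ≈ 0.5590807.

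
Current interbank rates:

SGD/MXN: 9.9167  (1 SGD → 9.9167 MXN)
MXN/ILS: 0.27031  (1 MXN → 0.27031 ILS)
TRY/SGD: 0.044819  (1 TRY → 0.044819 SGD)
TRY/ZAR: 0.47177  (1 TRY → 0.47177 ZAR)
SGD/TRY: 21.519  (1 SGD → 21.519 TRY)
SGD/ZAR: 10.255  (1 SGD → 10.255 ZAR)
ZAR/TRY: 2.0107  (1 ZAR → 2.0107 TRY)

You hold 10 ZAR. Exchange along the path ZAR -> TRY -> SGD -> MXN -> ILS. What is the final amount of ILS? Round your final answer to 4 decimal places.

10 ZAR × 2.0107 = 20.107 TRY
20.107 TRY × 0.044819 = 0.901175633 SGD
0.901175633 SGD × 9.9167 = 8.9366883997711 MXN
8.9366883997711 MXN × 0.27031 = 2.415676241342126041 ILS

2.4157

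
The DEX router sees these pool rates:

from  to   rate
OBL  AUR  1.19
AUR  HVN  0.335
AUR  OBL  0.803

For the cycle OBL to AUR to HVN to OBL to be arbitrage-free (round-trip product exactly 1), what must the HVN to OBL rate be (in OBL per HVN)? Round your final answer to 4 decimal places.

2.5085

Known legs of the cycle: 1.19 × 0.335 = 0.39865
For no arbitrage the full-cycle product must be 1, so the missing rate is 1 / 0.39865 ≈ 2.508466.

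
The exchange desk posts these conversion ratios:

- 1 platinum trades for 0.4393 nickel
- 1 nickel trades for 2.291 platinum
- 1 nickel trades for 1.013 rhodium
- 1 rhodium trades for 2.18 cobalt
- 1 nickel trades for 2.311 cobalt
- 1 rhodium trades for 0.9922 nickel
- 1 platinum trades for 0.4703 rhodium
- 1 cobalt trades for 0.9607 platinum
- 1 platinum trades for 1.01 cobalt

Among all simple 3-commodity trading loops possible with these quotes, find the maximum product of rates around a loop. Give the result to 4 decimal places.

rhodium→nickel→platinum→rhodium: 0.9922 × 2.291 × 0.4703 = 1.06905
rhodium→cobalt→platinum→rhodium: 2.18 × 0.9607 × 0.4703 = 0.98496
nickel→cobalt→platinum→nickel: 2.311 × 0.9607 × 0.4393 = 0.97532
Maximum is rhodium→nickel→platinum→rhodium at 1.0691; arbitrage exists.

1.0691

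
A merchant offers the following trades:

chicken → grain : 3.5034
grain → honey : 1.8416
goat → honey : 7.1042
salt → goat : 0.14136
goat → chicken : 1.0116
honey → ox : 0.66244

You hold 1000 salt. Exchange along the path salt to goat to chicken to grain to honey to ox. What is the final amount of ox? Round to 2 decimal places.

611.18

1000 salt × 0.14136 = 141.36 goat
141.36 goat × 1.0116 = 142.999776 chicken
142.999776 chicken × 3.5034 = 500.9854152384 grain
500.9854152384 grain × 1.8416 = 922.61474070303744 honey
922.61474070303744 honey × 0.66244 = 611.1769088313201217536 ox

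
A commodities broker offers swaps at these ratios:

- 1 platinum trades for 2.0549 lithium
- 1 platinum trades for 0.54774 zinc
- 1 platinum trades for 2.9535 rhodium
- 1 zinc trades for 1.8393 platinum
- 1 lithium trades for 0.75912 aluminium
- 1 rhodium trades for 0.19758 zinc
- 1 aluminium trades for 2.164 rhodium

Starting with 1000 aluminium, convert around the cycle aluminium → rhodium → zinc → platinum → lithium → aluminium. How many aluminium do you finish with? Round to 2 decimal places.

1226.74

1000 aluminium × 2.164 = 2164 rhodium
2164 rhodium × 0.19758 = 427.56312 zinc
427.56312 zinc × 1.8393 = 786.416846616 platinum
786.416846616 platinum × 2.0549 = 1616.0079781112184 lithium
1616.0079781112184 lithium × 0.75912 = 1226.743976343788111808 aluminium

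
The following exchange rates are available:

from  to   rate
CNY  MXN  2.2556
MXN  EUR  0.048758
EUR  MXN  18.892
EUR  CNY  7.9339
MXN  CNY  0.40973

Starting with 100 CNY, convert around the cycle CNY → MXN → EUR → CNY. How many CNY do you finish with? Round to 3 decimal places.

87.256

100 CNY × 2.2556 = 225.56 MXN
225.56 MXN × 0.048758 = 10.99785448 EUR
10.99785448 EUR × 7.9339 = 87.255877658872 CNY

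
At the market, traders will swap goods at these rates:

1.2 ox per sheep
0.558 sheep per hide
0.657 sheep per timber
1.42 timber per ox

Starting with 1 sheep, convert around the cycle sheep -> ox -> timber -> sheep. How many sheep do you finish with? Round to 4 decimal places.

1 sheep × 1.2 = 1.2 ox
1.2 ox × 1.42 = 1.704 timber
1.704 timber × 0.657 = 1.119528 sheep

1.1195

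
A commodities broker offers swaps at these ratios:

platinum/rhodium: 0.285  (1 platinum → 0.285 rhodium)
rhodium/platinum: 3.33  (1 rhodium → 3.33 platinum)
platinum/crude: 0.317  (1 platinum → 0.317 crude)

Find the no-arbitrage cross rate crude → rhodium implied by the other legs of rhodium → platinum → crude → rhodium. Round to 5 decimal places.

0.94732

Known legs of the cycle: 3.33 × 0.317 = 1.05561
For no arbitrage the full-cycle product must be 1, so the missing rate is 1 / 1.05561 ≈ 0.9473196.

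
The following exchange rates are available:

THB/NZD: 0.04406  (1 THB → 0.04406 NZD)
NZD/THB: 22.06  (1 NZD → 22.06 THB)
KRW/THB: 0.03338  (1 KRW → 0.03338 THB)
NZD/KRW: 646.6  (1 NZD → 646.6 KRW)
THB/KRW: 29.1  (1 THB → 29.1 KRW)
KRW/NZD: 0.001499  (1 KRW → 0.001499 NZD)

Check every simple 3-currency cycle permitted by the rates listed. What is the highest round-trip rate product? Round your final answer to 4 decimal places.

0.9623

NZD→THB→KRW→NZD: 22.06 × 29.1 × 0.001499 = 0.96228
NZD→KRW→THB→NZD: 646.6 × 0.03338 × 0.04406 = 0.95097
Maximum is NZD→THB→KRW→NZD at 0.9623; no arbitrage — every cycle loses value.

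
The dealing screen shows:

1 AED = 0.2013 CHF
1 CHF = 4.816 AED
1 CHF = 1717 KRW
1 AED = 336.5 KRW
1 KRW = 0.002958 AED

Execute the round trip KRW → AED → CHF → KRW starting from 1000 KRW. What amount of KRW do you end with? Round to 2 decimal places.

1022.38

1000 KRW × 0.002958 = 2.958 AED
2.958 AED × 0.2013 = 0.5954454 CHF
0.5954454 CHF × 1717 = 1022.3797518 KRW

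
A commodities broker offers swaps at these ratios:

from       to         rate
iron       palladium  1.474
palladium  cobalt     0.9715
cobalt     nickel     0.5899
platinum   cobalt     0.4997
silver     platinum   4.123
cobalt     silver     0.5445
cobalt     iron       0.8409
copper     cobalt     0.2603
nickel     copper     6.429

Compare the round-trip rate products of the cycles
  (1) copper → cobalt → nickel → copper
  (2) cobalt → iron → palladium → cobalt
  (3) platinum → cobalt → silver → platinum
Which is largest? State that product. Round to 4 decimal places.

1.2042

(1) 0.2603 × 0.5899 × 6.429 = 0.98718
(2) 0.8409 × 1.474 × 0.9715 = 1.20416
(3) 0.4997 × 0.5445 × 4.123 = 1.12181
Highest is cycle (2) at 1.2042 (>1, arbitrage).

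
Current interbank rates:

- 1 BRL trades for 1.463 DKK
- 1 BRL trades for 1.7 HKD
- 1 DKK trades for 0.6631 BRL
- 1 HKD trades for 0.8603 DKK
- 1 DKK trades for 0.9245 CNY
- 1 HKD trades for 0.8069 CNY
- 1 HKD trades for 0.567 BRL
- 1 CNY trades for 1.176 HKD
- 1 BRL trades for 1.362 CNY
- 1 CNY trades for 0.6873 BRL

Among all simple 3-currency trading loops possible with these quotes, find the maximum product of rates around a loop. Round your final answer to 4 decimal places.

0.9698

DKK→BRL→HKD→DKK: 0.6631 × 1.7 × 0.8603 = 0.96979
CNY→BRL→HKD→CNY: 0.6873 × 1.7 × 0.8069 = 0.94279
CNY→HKD→DKK→CNY: 1.176 × 0.8603 × 0.9245 = 0.93533
CNY→BRL→DKK→CNY: 0.6873 × 1.463 × 0.9245 = 0.92960
CNY→HKD→BRL→CNY: 1.176 × 0.567 × 1.362 = 0.90817
Maximum is DKK→BRL→HKD→DKK at 0.9698; no arbitrage — every cycle loses value.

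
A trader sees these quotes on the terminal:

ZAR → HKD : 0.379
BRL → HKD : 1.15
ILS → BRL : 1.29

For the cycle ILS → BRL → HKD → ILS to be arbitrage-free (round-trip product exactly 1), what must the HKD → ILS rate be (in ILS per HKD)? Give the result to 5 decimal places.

Known legs of the cycle: 1.29 × 1.15 = 1.4835
For no arbitrage the full-cycle product must be 1, so the missing rate is 1 / 1.4835 ≈ 0.6740816.

0.67408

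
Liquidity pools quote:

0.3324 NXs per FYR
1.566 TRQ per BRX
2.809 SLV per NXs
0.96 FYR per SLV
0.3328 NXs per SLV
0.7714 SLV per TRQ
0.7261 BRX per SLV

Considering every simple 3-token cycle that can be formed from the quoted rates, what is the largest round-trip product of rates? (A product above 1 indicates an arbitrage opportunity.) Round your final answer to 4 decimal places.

0.8964

FYR→NXs→SLV→FYR: 0.3324 × 2.809 × 0.96 = 0.89636
TRQ→SLV→BRX→TRQ: 0.7714 × 0.7261 × 1.566 = 0.87714
Maximum is FYR→NXs→SLV→FYR at 0.8964; no arbitrage — every cycle loses value.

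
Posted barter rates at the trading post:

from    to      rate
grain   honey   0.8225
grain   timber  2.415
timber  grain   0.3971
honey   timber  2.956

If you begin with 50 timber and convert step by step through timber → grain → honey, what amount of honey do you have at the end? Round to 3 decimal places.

16.331

50 timber × 0.3971 = 19.855 grain
19.855 grain × 0.8225 = 16.3307375 honey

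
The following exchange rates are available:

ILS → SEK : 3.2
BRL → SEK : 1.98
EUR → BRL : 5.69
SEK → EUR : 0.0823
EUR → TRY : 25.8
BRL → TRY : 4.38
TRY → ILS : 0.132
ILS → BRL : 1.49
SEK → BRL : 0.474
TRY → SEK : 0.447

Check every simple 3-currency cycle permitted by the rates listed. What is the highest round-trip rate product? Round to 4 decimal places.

SEK→EUR→TRY→SEK: 0.0823 × 25.8 × 0.447 = 0.94913
SEK→BRL→TRY→SEK: 0.474 × 4.38 × 0.447 = 0.92803
SEK→EUR→BRL→SEK: 0.0823 × 5.69 × 1.98 = 0.92721
ILS→BRL→TRY→ILS: 1.49 × 4.38 × 0.132 = 0.86146
Maximum is SEK→EUR→TRY→SEK at 0.9491; no arbitrage — every cycle loses value.

0.9491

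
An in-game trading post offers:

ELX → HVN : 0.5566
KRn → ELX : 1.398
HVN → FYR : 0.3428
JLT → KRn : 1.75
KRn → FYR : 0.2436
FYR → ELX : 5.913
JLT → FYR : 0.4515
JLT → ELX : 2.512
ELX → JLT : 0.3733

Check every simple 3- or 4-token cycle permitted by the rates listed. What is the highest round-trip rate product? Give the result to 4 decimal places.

1.1282

ELX→HVN→FYR→ELX: 0.5566 × 0.3428 × 5.913 = 1.12822
ELX→JLT→FYR→ELX: 0.3733 × 0.4515 × 5.913 = 0.99661
ELX→JLT→KRn→FYR→ELX: 0.3733 × 1.75 × 0.2436 × 5.913 = 0.94098
ELX→JLT→KRn→ELX: 0.3733 × 1.75 × 1.398 = 0.91328
Maximum is ELX→HVN→FYR→ELX at 1.1282; arbitrage exists.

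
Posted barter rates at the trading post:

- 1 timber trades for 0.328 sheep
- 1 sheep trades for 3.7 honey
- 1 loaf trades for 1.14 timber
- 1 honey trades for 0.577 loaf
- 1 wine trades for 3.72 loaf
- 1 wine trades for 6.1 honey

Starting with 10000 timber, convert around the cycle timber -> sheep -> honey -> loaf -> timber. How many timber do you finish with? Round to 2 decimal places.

7982.82

10000 timber × 0.328 = 3280 sheep
3280 sheep × 3.7 = 12136 honey
12136 honey × 0.577 = 7002.472 loaf
7002.472 loaf × 1.14 = 7982.81808 timber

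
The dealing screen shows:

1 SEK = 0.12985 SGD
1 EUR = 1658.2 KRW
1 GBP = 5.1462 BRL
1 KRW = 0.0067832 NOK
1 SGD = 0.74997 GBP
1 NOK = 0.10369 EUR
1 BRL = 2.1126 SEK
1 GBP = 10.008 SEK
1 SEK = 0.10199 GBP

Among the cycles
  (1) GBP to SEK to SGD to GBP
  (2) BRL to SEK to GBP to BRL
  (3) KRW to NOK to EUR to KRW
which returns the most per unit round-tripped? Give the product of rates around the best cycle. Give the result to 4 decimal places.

1.1663

(1) 10.008 × 0.12985 × 0.74997 = 0.97462
(2) 2.1126 × 0.10199 × 5.1462 = 1.10882
(3) 0.0067832 × 0.10369 × 1658.2 = 1.16629
Highest is cycle (3) at 1.1663 (>1, arbitrage).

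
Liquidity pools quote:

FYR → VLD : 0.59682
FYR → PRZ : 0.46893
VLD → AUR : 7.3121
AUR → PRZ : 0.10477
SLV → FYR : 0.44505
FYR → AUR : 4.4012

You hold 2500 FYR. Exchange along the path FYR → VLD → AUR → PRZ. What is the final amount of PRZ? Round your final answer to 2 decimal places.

2500 FYR × 0.59682 = 1492.05 VLD
1492.05 VLD × 7.3121 = 10910.018805 AUR
10910.018805 AUR × 0.10477 = 1143.04267019985 PRZ

1143.04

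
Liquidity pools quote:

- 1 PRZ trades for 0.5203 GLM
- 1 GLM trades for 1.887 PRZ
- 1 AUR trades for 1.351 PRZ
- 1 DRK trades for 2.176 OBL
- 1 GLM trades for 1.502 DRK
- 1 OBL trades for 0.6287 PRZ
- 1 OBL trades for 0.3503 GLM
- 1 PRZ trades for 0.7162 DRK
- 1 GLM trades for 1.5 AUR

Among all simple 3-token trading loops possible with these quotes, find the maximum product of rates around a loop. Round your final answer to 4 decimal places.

1.1449

OBL→GLM→DRK→OBL: 0.3503 × 1.502 × 2.176 = 1.14490
AUR→PRZ→GLM→AUR: 1.351 × 0.5203 × 1.5 = 1.05439
OBL→PRZ→DRK→OBL: 0.6287 × 0.7162 × 2.176 = 0.97980
Maximum is OBL→GLM→DRK→OBL at 1.1449; arbitrage exists.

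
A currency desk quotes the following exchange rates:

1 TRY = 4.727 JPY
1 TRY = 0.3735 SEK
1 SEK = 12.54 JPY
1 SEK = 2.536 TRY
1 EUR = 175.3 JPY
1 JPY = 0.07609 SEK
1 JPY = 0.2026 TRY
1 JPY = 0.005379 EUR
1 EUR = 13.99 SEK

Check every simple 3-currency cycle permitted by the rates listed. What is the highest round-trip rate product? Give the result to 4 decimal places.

0.9489

JPY→TRY→SEK→JPY: 0.2026 × 0.3735 × 12.54 = 0.94892
EUR→SEK→JPY→EUR: 13.99 × 12.54 × 0.005379 = 0.94366
JPY→SEK→TRY→JPY: 0.07609 × 2.536 × 4.727 = 0.91214
Maximum is JPY→TRY→SEK→JPY at 0.9489; no arbitrage — every cycle loses value.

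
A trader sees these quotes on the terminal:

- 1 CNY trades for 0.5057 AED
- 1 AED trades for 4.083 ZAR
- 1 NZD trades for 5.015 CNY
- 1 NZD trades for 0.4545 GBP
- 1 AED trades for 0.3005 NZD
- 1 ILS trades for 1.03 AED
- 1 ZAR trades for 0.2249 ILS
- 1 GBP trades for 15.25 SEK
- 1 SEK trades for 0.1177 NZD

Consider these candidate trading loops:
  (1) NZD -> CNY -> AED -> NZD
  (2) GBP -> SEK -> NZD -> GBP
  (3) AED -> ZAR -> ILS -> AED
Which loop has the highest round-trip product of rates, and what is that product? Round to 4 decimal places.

0.9458

(1) 5.015 × 0.5057 × 0.3005 = 0.76209
(2) 15.25 × 0.1177 × 0.4545 = 0.81579
(3) 4.083 × 0.2249 × 1.03 = 0.94581
Highest is cycle (3) at 0.9458 (≤1, no arbitrage).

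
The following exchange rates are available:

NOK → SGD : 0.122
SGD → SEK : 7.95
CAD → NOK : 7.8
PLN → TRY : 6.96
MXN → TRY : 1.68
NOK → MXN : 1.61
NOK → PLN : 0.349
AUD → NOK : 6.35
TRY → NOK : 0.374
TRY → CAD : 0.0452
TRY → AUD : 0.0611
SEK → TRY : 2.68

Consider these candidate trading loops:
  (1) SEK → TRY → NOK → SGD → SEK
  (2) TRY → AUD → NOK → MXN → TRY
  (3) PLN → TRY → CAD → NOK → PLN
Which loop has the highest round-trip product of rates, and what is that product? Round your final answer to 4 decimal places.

(1) 2.68 × 0.374 × 0.122 × 7.95 = 0.97215
(2) 0.0611 × 6.35 × 1.61 × 1.68 = 1.04942
(3) 6.96 × 0.0452 × 7.8 × 0.349 = 0.85638
Highest is cycle (2) at 1.0494 (>1, arbitrage).

1.0494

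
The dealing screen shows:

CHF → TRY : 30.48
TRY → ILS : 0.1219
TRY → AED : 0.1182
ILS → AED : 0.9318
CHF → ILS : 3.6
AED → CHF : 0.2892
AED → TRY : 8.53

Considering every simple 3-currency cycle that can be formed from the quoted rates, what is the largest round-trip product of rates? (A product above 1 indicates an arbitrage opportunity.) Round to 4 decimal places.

AED→CHF→TRY→AED: 0.2892 × 30.48 × 0.1182 = 1.04191
AED→CHF→ILS→AED: 0.2892 × 3.6 × 0.9318 = 0.97012
AED→TRY→ILS→AED: 8.53 × 0.1219 × 0.9318 = 0.96889
Maximum is AED→CHF→TRY→AED at 1.0419; arbitrage exists.

1.0419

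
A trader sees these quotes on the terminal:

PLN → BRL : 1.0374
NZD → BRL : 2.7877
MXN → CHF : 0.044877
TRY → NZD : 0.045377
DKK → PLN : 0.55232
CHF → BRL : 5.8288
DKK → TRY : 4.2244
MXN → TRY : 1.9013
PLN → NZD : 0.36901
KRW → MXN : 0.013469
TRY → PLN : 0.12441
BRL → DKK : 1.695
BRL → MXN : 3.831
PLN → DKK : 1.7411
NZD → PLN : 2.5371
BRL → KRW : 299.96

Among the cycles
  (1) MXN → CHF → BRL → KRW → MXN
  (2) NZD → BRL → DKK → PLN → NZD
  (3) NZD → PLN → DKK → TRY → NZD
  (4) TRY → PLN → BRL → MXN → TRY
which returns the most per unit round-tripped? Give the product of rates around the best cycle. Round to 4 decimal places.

(1) 0.044877 × 5.8288 × 299.96 × 0.013469 = 1.05682
(2) 2.7877 × 1.695 × 0.55232 × 0.36901 = 0.96304
(3) 2.5371 × 1.7411 × 4.2244 × 0.045377 = 0.84676
(4) 0.12441 × 1.0374 × 3.831 × 1.9013 = 0.94008
Highest is cycle (1) at 1.0568 (>1, arbitrage).

1.0568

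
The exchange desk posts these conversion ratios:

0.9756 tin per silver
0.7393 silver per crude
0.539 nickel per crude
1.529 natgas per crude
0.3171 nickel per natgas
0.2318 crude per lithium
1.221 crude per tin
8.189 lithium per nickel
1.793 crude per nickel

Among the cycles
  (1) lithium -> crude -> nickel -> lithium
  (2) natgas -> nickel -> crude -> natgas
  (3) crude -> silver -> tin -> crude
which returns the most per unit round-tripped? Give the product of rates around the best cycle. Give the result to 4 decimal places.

(1) 0.2318 × 0.539 × 8.189 = 1.02314
(2) 0.3171 × 1.793 × 1.529 = 0.86933
(3) 0.7393 × 0.9756 × 1.221 = 0.88066
Highest is cycle (1) at 1.0231 (>1, arbitrage).

1.0231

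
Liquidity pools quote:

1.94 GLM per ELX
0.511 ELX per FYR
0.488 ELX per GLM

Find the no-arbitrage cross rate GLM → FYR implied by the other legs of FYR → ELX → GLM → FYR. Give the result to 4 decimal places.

1.0087

Known legs of the cycle: 0.511 × 1.94 = 0.99134
For no arbitrage the full-cycle product must be 1, so the missing rate is 1 / 0.99134 ≈ 1.008736.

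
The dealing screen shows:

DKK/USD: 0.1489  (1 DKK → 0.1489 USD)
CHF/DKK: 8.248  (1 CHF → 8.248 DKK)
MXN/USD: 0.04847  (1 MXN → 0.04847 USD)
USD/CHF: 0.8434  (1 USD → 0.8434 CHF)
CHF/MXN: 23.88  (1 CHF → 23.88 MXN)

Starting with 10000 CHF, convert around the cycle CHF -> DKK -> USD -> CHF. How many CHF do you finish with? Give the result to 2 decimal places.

10358.02

10000 CHF × 8.248 = 82480 DKK
82480 DKK × 0.1489 = 12281.272 USD
12281.272 USD × 0.8434 = 10358.0248048 CHF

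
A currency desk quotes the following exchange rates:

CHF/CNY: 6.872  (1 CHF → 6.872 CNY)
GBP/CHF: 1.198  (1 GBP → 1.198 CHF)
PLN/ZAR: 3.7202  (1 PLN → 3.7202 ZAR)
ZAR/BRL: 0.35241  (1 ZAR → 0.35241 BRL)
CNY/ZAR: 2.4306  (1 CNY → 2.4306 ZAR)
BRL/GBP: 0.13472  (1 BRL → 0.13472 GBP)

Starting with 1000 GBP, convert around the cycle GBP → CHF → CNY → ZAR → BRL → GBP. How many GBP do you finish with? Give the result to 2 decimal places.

950.02

1000 GBP × 1.198 = 1198 CHF
1198 CHF × 6.872 = 8232.656 CNY
8232.656 CNY × 2.4306 = 20010.2936736 ZAR
20010.2936736 ZAR × 0.35241 = 7051.827593513376 BRL
7051.827593513376 BRL × 0.13472 = 950.02221339812201472 GBP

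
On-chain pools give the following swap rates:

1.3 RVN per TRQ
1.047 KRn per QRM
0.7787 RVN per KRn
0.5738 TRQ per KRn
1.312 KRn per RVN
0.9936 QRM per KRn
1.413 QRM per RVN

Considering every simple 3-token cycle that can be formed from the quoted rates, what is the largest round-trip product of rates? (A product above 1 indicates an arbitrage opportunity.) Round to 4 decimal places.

1.1520

KRn→RVN→QRM→KRn: 0.7787 × 1.413 × 1.047 = 1.15202
KRn→TRQ→RVN→KRn: 0.5738 × 1.3 × 1.312 = 0.97867
Maximum is KRn→RVN→QRM→KRn at 1.1520; arbitrage exists.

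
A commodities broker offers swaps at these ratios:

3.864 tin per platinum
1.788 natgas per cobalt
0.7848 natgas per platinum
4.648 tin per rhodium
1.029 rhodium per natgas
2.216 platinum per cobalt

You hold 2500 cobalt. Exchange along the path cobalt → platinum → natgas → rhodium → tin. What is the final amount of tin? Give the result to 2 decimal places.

20794.58

2500 cobalt × 2.216 = 5540 platinum
5540 platinum × 0.7848 = 4347.792 natgas
4347.792 natgas × 1.029 = 4473.877968 rhodium
4473.877968 rhodium × 4.648 = 20794.584795264 tin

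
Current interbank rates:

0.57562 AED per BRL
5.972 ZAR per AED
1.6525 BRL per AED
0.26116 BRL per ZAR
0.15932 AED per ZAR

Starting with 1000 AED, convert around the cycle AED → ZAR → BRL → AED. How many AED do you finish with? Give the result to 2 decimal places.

1000 AED × 5.972 = 5972 ZAR
5972 ZAR × 0.26116 = 1559.64752 BRL
1559.64752 BRL × 0.57562 = 897.7643054624 AED

897.76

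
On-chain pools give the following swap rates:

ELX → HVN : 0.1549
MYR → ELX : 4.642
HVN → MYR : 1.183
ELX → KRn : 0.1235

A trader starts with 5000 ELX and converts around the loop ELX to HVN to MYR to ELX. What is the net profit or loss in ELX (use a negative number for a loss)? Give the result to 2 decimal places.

-746.84

5000 ELX × 0.1549 = 774.5 HVN
774.5 HVN × 1.183 = 916.2335 MYR
916.2335 MYR × 4.642 = 4253.155907 ELX
Net change: 4253.155907 − 5000 = -746.844093 ELX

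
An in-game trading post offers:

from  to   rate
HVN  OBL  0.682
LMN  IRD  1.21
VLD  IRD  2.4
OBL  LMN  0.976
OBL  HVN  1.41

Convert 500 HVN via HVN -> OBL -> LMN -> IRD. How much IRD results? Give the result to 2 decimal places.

402.71

500 HVN × 0.682 = 341 OBL
341 OBL × 0.976 = 332.816 LMN
332.816 LMN × 1.21 = 402.70736 IRD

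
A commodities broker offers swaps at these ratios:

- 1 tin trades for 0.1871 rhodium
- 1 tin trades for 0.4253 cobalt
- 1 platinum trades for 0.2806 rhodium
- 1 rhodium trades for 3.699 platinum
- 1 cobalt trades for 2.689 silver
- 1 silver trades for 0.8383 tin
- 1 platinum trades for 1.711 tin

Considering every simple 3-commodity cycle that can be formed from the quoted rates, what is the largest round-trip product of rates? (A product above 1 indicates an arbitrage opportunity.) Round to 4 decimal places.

1.1842

tin→rhodium→platinum→tin: 0.1871 × 3.699 × 1.711 = 1.18415
tin→cobalt→silver→tin: 0.4253 × 2.689 × 0.8383 = 0.95871
Maximum is tin→rhodium→platinum→tin at 1.1842; arbitrage exists.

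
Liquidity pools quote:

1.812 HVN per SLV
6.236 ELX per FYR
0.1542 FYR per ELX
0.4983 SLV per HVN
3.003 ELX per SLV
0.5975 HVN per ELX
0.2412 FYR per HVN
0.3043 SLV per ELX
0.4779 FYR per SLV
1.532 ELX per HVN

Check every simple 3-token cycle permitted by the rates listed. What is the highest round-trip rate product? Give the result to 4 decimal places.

ELX→SLV→FYR→ELX: 0.3043 × 0.4779 × 6.236 = 0.90687
ELX→HVN→FYR→ELX: 0.5975 × 0.2412 × 6.236 = 0.89871
ELX→HVN→SLV→ELX: 0.5975 × 0.4983 × 3.003 = 0.89410
ELX→SLV→HVN→ELX: 0.3043 × 1.812 × 1.532 = 0.84473
Maximum is ELX→SLV→FYR→ELX at 0.9069; no arbitrage — every cycle loses value.

0.9069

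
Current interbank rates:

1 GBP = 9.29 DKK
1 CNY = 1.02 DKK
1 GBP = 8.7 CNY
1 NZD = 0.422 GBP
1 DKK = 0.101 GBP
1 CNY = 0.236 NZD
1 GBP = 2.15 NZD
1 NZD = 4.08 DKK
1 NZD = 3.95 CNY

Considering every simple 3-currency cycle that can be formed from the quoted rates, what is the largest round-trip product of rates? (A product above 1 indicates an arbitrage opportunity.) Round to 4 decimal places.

DKK→GBP→CNY→DKK: 0.101 × 8.7 × 1.02 = 0.89627
DKK→GBP→NZD→DKK: 0.101 × 2.15 × 4.08 = 0.88597
CNY→NZD→GBP→CNY: 0.236 × 0.422 × 8.7 = 0.86645
Maximum is DKK→GBP→CNY→DKK at 0.8963; no arbitrage — every cycle loses value.

0.8963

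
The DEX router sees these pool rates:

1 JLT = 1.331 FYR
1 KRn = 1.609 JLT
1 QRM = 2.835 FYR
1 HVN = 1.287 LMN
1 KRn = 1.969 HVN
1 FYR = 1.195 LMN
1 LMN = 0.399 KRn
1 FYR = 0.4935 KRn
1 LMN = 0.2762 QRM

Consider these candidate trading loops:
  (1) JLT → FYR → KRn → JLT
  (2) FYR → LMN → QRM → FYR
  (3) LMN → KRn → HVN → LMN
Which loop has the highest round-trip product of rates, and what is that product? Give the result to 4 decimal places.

1.0569

(1) 1.331 × 0.4935 × 1.609 = 1.05687
(2) 1.195 × 0.2762 × 2.835 = 0.93572
(3) 0.399 × 1.969 × 1.287 = 1.01111
Highest is cycle (1) at 1.0569 (>1, arbitrage).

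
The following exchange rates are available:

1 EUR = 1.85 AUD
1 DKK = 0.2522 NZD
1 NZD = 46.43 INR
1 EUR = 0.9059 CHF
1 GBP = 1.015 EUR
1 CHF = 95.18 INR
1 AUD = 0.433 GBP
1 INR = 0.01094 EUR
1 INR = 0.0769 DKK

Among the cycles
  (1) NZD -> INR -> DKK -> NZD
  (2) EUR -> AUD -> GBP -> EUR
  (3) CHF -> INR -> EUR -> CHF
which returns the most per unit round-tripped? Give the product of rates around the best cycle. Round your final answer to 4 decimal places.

0.9433

(1) 46.43 × 0.0769 × 0.2522 = 0.90047
(2) 1.85 × 0.433 × 1.015 = 0.81307
(3) 95.18 × 0.01094 × 0.9059 = 0.94329
Highest is cycle (3) at 0.9433 (≤1, no arbitrage).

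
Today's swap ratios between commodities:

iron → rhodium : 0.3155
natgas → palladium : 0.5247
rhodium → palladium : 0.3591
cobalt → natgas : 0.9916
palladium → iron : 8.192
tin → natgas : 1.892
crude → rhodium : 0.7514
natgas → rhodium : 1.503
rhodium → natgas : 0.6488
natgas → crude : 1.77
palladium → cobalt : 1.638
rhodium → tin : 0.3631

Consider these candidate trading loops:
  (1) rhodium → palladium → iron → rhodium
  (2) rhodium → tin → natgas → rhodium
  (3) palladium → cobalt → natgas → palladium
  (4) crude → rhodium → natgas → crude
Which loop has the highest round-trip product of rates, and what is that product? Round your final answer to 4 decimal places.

1.0325

(1) 0.3591 × 8.192 × 0.3155 = 0.92812
(2) 0.3631 × 1.892 × 1.503 = 1.03254
(3) 1.638 × 0.9916 × 0.5247 = 0.85224
(4) 0.7514 × 0.6488 × 1.77 = 0.86289
Highest is cycle (2) at 1.0325 (>1, arbitrage).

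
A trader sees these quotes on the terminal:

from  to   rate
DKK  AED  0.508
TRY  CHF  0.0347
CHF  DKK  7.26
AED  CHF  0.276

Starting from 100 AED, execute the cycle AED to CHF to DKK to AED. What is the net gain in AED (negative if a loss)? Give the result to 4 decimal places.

1.7910

100 AED × 0.276 = 27.6 CHF
27.6 CHF × 7.26 = 200.376 DKK
200.376 DKK × 0.508 = 101.791008 AED
Net change: 101.791008 − 100 = 1.791008 AED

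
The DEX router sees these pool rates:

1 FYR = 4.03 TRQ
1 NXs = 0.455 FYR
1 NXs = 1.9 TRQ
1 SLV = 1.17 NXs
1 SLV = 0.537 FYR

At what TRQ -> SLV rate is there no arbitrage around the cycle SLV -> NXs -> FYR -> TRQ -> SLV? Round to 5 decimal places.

0.46612

Known legs of the cycle: 1.17 × 0.455 × 4.03 = 2.1453705
For no arbitrage the full-cycle product must be 1, so the missing rate is 1 / 2.1453705 ≈ 0.4661200.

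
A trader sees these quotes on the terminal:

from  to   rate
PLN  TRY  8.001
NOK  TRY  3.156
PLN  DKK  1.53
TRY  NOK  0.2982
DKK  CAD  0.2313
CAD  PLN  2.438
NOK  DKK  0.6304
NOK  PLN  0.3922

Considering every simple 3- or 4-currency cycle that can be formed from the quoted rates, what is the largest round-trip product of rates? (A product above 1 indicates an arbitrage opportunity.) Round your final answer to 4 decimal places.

0.9357

PLN→TRY→NOK→PLN: 8.001 × 0.2982 × 0.3922 = 0.93575
PLN→DKK→CAD→PLN: 1.53 × 0.2313 × 2.438 = 0.86278
Maximum is PLN→TRY→NOK→PLN at 0.9357; no arbitrage — every cycle loses value.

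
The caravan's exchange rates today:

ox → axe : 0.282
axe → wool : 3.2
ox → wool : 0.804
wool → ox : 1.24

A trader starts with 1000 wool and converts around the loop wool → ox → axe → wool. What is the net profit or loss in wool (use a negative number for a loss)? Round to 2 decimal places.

1000 wool × 1.24 = 1240 ox
1240 ox × 0.282 = 349.68 axe
349.68 axe × 3.2 = 1118.976 wool
Net change: 1118.976 − 1000 = 118.976 wool

118.98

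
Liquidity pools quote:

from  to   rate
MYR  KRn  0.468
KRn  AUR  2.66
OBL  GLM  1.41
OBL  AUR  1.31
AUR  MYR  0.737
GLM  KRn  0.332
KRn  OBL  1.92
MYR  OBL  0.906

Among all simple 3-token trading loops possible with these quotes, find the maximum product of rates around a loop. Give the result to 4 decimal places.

0.9175

KRn→AUR→MYR→KRn: 2.66 × 0.737 × 0.468 = 0.91748
KRn→OBL→GLM→KRn: 1.92 × 1.41 × 0.332 = 0.89879
MYR→OBL→AUR→MYR: 0.906 × 1.31 × 0.737 = 0.87472
Maximum is KRn→AUR→MYR→KRn at 0.9175; no arbitrage — every cycle loses value.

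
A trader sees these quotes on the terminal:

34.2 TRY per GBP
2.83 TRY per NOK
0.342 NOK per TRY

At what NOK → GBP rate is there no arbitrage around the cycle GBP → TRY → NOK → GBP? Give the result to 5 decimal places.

Known legs of the cycle: 34.2 × 0.342 = 11.6964
For no arbitrage the full-cycle product must be 1, so the missing rate is 1 / 11.6964 ≈ 0.0854964.

0.08550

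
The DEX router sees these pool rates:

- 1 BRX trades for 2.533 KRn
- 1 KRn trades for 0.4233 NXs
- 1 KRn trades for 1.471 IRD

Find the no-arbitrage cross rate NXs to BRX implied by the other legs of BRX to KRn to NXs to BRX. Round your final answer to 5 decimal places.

Known legs of the cycle: 2.533 × 0.4233 = 1.0722189
For no arbitrage the full-cycle product must be 1, so the missing rate is 1 / 1.0722189 ≈ 0.9326454.

0.93265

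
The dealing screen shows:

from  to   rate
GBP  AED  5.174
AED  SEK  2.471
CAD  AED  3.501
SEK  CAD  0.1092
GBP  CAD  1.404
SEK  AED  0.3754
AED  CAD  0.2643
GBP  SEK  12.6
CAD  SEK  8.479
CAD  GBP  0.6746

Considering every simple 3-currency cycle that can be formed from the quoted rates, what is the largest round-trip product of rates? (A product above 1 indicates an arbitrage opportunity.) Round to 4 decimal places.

CAD→AED→SEK→CAD: 3.501 × 2.471 × 0.1092 = 0.94469
GBP→SEK→CAD→GBP: 12.6 × 0.1092 × 0.6746 = 0.92820
GBP→AED→CAD→GBP: 5.174 × 0.2643 × 0.6746 = 0.92251
CAD→SEK→AED→CAD: 8.479 × 0.3754 × 0.2643 = 0.84127
Maximum is CAD→AED→SEK→CAD at 0.9447; no arbitrage — every cycle loses value.

0.9447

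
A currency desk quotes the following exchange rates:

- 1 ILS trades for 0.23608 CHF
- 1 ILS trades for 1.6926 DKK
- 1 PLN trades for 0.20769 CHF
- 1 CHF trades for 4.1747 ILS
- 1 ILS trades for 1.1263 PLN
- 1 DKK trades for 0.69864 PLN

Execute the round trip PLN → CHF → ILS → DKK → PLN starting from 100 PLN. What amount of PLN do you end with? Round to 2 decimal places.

102.53

100 PLN × 0.20769 = 20.769 CHF
20.769 CHF × 4.1747 = 86.7043443 ILS
86.7043443 ILS × 1.6926 = 146.75577316218 DKK
146.75577316218 DKK × 0.69864 = 102.5294533620254352 PLN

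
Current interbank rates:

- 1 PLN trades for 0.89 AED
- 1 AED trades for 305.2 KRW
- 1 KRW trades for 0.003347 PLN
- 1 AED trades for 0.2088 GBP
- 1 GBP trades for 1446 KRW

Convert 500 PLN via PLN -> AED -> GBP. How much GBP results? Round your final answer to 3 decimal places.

500 PLN × 0.89 = 445 AED
445 AED × 0.2088 = 92.916 GBP

92.916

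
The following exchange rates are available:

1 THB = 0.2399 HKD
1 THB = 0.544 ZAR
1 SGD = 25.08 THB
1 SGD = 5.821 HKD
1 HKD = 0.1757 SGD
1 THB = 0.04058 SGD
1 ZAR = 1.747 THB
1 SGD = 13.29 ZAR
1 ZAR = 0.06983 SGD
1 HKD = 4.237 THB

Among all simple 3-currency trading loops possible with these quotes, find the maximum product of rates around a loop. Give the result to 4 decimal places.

SGD→THB→HKD→SGD: 25.08 × 0.2399 × 0.1757 = 1.05713
SGD→HKD→THB→SGD: 5.821 × 4.237 × 0.04058 = 1.00085
ZAR→SGD→THB→ZAR: 0.06983 × 25.08 × 0.544 = 0.95273
ZAR→THB→SGD→ZAR: 1.747 × 0.04058 × 13.29 = 0.94217
Maximum is SGD→THB→HKD→SGD at 1.0571; arbitrage exists.

1.0571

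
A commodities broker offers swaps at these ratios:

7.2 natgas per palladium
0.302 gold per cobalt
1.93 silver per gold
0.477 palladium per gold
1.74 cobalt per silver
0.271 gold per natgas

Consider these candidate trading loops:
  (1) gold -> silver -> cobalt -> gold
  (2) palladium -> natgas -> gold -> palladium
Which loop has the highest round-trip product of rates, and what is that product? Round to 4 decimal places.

1.0142

(1) 1.93 × 1.74 × 0.302 = 1.01418
(2) 7.2 × 0.271 × 0.477 = 0.93072
Highest is cycle (1) at 1.0142 (>1, arbitrage).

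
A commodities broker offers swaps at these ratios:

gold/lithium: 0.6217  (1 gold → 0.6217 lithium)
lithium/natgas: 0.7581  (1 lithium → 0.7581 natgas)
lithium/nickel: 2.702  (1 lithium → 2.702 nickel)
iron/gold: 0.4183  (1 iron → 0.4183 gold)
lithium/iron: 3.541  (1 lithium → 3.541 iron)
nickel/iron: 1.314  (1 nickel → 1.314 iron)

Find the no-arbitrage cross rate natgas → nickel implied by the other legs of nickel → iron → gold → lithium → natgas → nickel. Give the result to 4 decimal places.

3.8602

Known legs of the cycle: 1.314 × 0.4183 × 0.6217 × 0.7581 = 0.259054173749574
For no arbitrage the full-cycle product must be 1, so the missing rate is 1 / 0.259054173749574 ≈ 3.860196.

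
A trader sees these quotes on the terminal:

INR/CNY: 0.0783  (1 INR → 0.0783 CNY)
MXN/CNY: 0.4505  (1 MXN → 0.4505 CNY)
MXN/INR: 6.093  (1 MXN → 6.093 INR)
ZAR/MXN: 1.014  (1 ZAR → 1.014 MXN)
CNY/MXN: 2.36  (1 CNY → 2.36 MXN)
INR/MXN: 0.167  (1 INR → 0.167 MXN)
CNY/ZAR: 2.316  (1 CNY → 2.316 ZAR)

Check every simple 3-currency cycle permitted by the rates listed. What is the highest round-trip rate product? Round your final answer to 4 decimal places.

1.1259

CNY→MXN→INR→CNY: 2.36 × 6.093 × 0.0783 = 1.12591
CNY→ZAR→MXN→CNY: 2.316 × 1.014 × 0.4505 = 1.05797
Maximum is CNY→MXN→INR→CNY at 1.1259; arbitrage exists.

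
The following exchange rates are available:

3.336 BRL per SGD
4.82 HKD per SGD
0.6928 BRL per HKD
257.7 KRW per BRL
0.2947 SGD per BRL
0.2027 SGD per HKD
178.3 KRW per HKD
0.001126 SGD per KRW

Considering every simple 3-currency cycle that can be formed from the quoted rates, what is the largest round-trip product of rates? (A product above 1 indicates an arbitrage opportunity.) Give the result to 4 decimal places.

0.9841

SGD→HKD→BRL→SGD: 4.82 × 0.6928 × 0.2947 = 0.98409
SGD→BRL→KRW→SGD: 3.336 × 257.7 × 0.001126 = 0.96801
SGD→HKD→KRW→SGD: 4.82 × 178.3 × 0.001126 = 0.96769
Maximum is SGD→HKD→BRL→SGD at 0.9841; no arbitrage — every cycle loses value.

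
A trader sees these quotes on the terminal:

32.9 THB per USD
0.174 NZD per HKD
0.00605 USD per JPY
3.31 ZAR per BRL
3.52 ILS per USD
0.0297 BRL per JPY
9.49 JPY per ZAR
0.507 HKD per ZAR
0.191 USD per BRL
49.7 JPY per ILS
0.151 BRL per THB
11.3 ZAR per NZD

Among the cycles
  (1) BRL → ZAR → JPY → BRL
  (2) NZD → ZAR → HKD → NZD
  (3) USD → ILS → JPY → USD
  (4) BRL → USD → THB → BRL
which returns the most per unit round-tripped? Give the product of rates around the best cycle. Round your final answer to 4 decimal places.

1.0584

(1) 3.31 × 9.49 × 0.0297 = 0.93293
(2) 11.3 × 0.507 × 0.174 = 0.99686
(3) 3.52 × 49.7 × 0.00605 = 1.05841
(4) 0.191 × 32.9 × 0.151 = 0.94887
Highest is cycle (3) at 1.0584 (>1, arbitrage).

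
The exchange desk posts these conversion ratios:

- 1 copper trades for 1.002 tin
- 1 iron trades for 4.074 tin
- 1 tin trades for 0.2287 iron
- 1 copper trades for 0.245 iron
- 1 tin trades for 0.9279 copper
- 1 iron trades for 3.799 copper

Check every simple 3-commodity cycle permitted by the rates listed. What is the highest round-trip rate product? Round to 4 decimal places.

0.9262

copper→iron→tin→copper: 0.245 × 4.074 × 0.9279 = 0.92616
copper→tin→iron→copper: 1.002 × 0.2287 × 3.799 = 0.87057
Maximum is copper→iron→tin→copper at 0.9262; no arbitrage — every cycle loses value.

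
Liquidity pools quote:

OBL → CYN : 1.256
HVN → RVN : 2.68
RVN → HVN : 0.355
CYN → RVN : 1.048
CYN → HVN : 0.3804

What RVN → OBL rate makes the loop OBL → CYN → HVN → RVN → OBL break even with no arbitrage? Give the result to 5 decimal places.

0.78097

Known legs of the cycle: 1.256 × 0.3804 × 2.68 = 1.280456832
For no arbitrage the full-cycle product must be 1, so the missing rate is 1 / 1.280456832 ≈ 0.7809713.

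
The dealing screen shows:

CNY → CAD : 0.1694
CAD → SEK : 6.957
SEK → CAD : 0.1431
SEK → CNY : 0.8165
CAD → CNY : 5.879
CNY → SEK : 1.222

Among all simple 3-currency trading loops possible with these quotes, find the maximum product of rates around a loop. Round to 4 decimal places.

1.0281

CAD→CNY→SEK→CAD: 5.879 × 1.222 × 0.1431 = 1.02805
CAD→SEK→CNY→CAD: 6.957 × 0.8165 × 0.1694 = 0.96226
Maximum is CAD→CNY→SEK→CAD at 1.0281; arbitrage exists.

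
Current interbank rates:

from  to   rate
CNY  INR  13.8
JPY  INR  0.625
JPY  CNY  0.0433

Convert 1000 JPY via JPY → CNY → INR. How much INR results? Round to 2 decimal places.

1000 JPY × 0.0433 = 43.3 CNY
43.3 CNY × 13.8 = 597.54 INR

597.54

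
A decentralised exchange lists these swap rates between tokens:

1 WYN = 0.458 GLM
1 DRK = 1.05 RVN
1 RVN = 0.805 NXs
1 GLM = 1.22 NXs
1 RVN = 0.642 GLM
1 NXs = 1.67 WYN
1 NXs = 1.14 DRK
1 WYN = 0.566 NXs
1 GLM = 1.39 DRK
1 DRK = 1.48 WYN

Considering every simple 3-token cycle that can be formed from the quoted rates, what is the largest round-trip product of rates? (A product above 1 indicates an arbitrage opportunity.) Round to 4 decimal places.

0.9636

RVN→NXs→DRK→RVN: 0.805 × 1.14 × 1.05 = 0.96359
WYN→NXs→DRK→WYN: 0.566 × 1.14 × 1.48 = 0.95496
WYN→GLM→DRK→WYN: 0.458 × 1.39 × 1.48 = 0.94220
RVN→GLM→DRK→RVN: 0.642 × 1.39 × 1.05 = 0.93700
WYN→GLM→NXs→WYN: 0.458 × 1.22 × 1.67 = 0.93313
Maximum is RVN→NXs→DRK→RVN at 0.9636; no arbitrage — every cycle loses value.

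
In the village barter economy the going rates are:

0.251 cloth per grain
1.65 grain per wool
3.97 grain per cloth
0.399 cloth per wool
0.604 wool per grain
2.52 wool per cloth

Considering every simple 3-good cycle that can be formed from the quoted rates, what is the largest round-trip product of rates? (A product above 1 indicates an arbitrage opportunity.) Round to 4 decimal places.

1.0437

cloth→wool→grain→cloth: 2.52 × 1.65 × 0.251 = 1.04366
cloth→grain→wool→cloth: 3.97 × 0.604 × 0.399 = 0.95675
Maximum is cloth→wool→grain→cloth at 1.0437; arbitrage exists.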